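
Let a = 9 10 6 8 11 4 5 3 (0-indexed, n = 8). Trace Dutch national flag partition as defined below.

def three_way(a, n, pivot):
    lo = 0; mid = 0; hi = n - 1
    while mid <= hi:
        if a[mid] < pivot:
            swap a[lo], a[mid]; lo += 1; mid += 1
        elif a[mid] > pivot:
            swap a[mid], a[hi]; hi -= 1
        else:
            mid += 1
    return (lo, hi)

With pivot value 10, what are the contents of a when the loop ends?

lo=0 mid=0 hi=7
9<10: swap(0,0), lo=1 mid=1 ⇒ 9 10 6 8 11 4 5 3
10=10: mid=2
6<10: swap(1,2), lo=2 mid=3 ⇒ 9 6 10 8 11 4 5 3
8<10: swap(2,3), lo=3 mid=4 ⇒ 9 6 8 10 11 4 5 3
11>10: swap(4,7), hi=6 ⇒ 9 6 8 10 3 4 5 11
3<10: swap(3,4), lo=4 mid=5 ⇒ 9 6 8 3 10 4 5 11
4<10: swap(4,5), lo=5 mid=6 ⇒ 9 6 8 3 4 10 5 11
5<10: swap(5,6), lo=6 mid=7 ⇒ 9 6 8 3 4 5 10 11
done. lo=6 hi=6; a=9 6 8 3 4 5 10 11

9 6 8 3 4 5 10 11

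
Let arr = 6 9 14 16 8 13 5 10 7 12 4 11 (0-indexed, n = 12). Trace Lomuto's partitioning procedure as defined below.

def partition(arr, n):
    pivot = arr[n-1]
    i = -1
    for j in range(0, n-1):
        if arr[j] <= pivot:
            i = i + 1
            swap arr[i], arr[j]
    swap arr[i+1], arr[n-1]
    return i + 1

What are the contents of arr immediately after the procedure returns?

6 9 8 5 10 7 4 11 13 12 16 14

pivot=11, i=-1
j=0: 6≤11, i=0, swap(0,0) ⇒ 6 9 14 16 8 13 5 10 7 12 4 11
j=1: 9≤11, i=1, swap(1,1) ⇒ 6 9 14 16 8 13 5 10 7 12 4 11
j=2: 14>11, skip
j=3: 16>11, skip
j=4: 8≤11, i=2, swap(2,4) ⇒ 6 9 8 16 14 13 5 10 7 12 4 11
j=5: 13>11, skip
j=6: 5≤11, i=3, swap(3,6) ⇒ 6 9 8 5 14 13 16 10 7 12 4 11
j=7: 10≤11, i=4, swap(4,7) ⇒ 6 9 8 5 10 13 16 14 7 12 4 11
j=8: 7≤11, i=5, swap(5,8) ⇒ 6 9 8 5 10 7 16 14 13 12 4 11
j=9: 12>11, skip
j=10: 4≤11, i=6, swap(6,10) ⇒ 6 9 8 5 10 7 4 14 13 12 16 11
swap(7,11) ⇒ 6 9 8 5 10 7 4 11 13 12 16 14; return 7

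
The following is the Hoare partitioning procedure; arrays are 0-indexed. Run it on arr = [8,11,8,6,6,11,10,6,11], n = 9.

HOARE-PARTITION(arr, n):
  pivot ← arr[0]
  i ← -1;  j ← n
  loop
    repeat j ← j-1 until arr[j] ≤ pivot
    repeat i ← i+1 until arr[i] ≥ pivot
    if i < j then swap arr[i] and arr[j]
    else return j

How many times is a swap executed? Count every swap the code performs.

3

pivot = arr[0] = 8; i = -1, j = 9
j→7 (arr[7]=6≤8), i→0 (arr[0]=8≥8); i<j, swap → [6,11,8,6,6,11,10,8,11]
j→4 (arr[4]=6≤8), i→1 (arr[1]=11≥8); i<j, swap → [6,6,8,6,11,11,10,8,11]
j→3 (arr[3]=6≤8), i→2 (arr[2]=8≥8); i<j, swap → [6,6,6,8,11,11,10,8,11]
j→2, i→3; i≥j, return j=2. arr = [6,6,6,8,11,11,10,8,11]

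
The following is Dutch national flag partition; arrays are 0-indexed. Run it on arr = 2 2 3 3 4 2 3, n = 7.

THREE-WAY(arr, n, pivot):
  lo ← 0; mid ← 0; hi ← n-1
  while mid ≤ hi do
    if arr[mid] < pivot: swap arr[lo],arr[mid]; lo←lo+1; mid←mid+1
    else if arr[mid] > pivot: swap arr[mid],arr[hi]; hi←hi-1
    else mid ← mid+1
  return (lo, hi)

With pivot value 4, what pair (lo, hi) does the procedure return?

pivot = 4; lo=0, mid=0, hi=6
arr[mid]=2<4: swap arr[0],arr[0]; lo=1,mid=1 → 2 2 3 3 4 2 3
arr[mid]=2<4: swap arr[1],arr[1]; lo=2,mid=2 → 2 2 3 3 4 2 3
arr[mid]=3<4: swap arr[2],arr[2]; lo=3,mid=3 → 2 2 3 3 4 2 3
arr[mid]=3<4: swap arr[3],arr[3]; lo=4,mid=4 → 2 2 3 3 4 2 3
arr[mid]=4=4: mid=5
arr[mid]=2<4: swap arr[4],arr[5]; lo=5,mid=6 → 2 2 3 3 2 4 3
arr[mid]=3<4: swap arr[5],arr[6]; lo=6,mid=7 → 2 2 3 3 2 3 4
end: lo=6, hi=6; arr = 2 2 3 3 2 3 4

(6, 6)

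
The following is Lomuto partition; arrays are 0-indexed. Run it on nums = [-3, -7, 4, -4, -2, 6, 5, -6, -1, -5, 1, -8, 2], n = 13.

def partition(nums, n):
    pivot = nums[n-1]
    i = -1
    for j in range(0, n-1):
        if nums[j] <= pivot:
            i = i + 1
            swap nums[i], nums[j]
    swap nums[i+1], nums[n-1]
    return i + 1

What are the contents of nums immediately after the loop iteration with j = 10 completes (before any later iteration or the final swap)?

pivot=2, i=-1
j=0: -3≤2, i=0, swap(0,0) ⇒ [-3, -7, 4, -4, -2, 6, 5, -6, -1, -5, 1, -8, 2]
j=1: -7≤2, i=1, swap(1,1) ⇒ [-3, -7, 4, -4, -2, 6, 5, -6, -1, -5, 1, -8, 2]
j=2: 4>2, skip
j=3: -4≤2, i=2, swap(2,3) ⇒ [-3, -7, -4, 4, -2, 6, 5, -6, -1, -5, 1, -8, 2]
j=4: -2≤2, i=3, swap(3,4) ⇒ [-3, -7, -4, -2, 4, 6, 5, -6, -1, -5, 1, -8, 2]
j=5: 6>2, skip
j=6: 5>2, skip
j=7: -6≤2, i=4, swap(4,7) ⇒ [-3, -7, -4, -2, -6, 6, 5, 4, -1, -5, 1, -8, 2]
j=8: -1≤2, i=5, swap(5,8) ⇒ [-3, -7, -4, -2, -6, -1, 5, 4, 6, -5, 1, -8, 2]
j=9: -5≤2, i=6, swap(6,9) ⇒ [-3, -7, -4, -2, -6, -1, -5, 4, 6, 5, 1, -8, 2]
j=10: 1≤2, i=7, swap(7,10) ⇒ [-3, -7, -4, -2, -6, -1, -5, 1, 6, 5, 4, -8, 2]
(after j=10) nums = [-3, -7, -4, -2, -6, -1, -5, 1, 6, 5, 4, -8, 2]

[-3, -7, -4, -2, -6, -1, -5, 1, 6, 5, 4, -8, 2]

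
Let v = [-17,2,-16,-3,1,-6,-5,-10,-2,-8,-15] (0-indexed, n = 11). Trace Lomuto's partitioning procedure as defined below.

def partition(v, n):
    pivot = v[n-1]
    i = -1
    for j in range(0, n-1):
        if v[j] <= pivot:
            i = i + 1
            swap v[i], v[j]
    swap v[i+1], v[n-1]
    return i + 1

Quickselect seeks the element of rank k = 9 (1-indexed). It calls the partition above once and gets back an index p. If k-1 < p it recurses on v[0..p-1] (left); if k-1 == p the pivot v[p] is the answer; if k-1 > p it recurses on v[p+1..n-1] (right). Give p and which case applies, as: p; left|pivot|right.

pivot = v[10] = -15; i = -1
j=0: v[0]=-17 ≤ -15 → i=0, swap v[0],v[0] (no change) → [-17,2,-16,-3,1,-6,-5,-10,-2,-8,-15]
j=1: v[1]=2 > -15 → no swap
j=2: v[2]=-16 ≤ -15 → i=1, swap v[1],v[2] → [-17,-16,2,-3,1,-6,-5,-10,-2,-8,-15]
j=3: v[3]=-3 > -15 → no swap
j=4: v[4]=1 > -15 → no swap
j=5: v[5]=-6 > -15 → no swap
j=6: v[6]=-5 > -15 → no swap
j=7: v[7]=-10 > -15 → no swap
j=8: v[8]=-2 > -15 → no swap
j=9: v[9]=-8 > -15 → no swap
final swap v[2],v[10] → [-17,-16,-15,-3,1,-6,-5,-10,-2,-8,2]; return 2
p = 2; k-1 = 8 > 2 ⇒ right

2; right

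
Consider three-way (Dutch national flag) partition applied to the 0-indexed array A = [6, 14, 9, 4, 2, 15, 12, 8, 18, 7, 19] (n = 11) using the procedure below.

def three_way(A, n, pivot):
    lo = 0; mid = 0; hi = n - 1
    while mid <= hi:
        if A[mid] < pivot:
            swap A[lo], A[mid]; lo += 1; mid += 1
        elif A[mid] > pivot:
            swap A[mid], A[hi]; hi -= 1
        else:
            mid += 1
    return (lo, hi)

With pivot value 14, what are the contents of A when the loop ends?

[6, 9, 4, 2, 7, 12, 8, 14, 18, 19, 15]

pivot = 14; lo=0, mid=0, hi=10
A[mid]=6<14: swap A[0],A[0]; lo=1,mid=1 → [6, 14, 9, 4, 2, 15, 12, 8, 18, 7, 19]
A[mid]=14=14: mid=2
A[mid]=9<14: swap A[1],A[2]; lo=2,mid=3 → [6, 9, 14, 4, 2, 15, 12, 8, 18, 7, 19]
A[mid]=4<14: swap A[2],A[3]; lo=3,mid=4 → [6, 9, 4, 14, 2, 15, 12, 8, 18, 7, 19]
A[mid]=2<14: swap A[3],A[4]; lo=4,mid=5 → [6, 9, 4, 2, 14, 15, 12, 8, 18, 7, 19]
A[mid]=15>14: swap A[5],A[10]; hi=9 → [6, 9, 4, 2, 14, 19, 12, 8, 18, 7, 15]
A[mid]=19>14: swap A[5],A[9]; hi=8 → [6, 9, 4, 2, 14, 7, 12, 8, 18, 19, 15]
A[mid]=7<14: swap A[4],A[5]; lo=5,mid=6 → [6, 9, 4, 2, 7, 14, 12, 8, 18, 19, 15]
A[mid]=12<14: swap A[5],A[6]; lo=6,mid=7 → [6, 9, 4, 2, 7, 12, 14, 8, 18, 19, 15]
A[mid]=8<14: swap A[6],A[7]; lo=7,mid=8 → [6, 9, 4, 2, 7, 12, 8, 14, 18, 19, 15]
A[mid]=18>14: swap A[8],A[8]; hi=7 → [6, 9, 4, 2, 7, 12, 8, 14, 18, 19, 15]
end: lo=7, hi=7; A = [6, 9, 4, 2, 7, 12, 8, 14, 18, 19, 15]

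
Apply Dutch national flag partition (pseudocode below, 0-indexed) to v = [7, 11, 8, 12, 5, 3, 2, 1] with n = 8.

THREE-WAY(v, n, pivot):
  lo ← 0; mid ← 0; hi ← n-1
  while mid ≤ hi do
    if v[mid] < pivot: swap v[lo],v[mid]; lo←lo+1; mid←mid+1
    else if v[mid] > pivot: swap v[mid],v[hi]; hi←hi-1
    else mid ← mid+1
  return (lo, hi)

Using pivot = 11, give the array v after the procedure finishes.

[7, 8, 1, 5, 3, 2, 11, 12]

lo=0 mid=0 hi=7
7<11: swap(0,0), lo=1 mid=1 ⇒ [7, 11, 8, 12, 5, 3, 2, 1]
11=11: mid=2
8<11: swap(1,2), lo=2 mid=3 ⇒ [7, 8, 11, 12, 5, 3, 2, 1]
12>11: swap(3,7), hi=6 ⇒ [7, 8, 11, 1, 5, 3, 2, 12]
1<11: swap(2,3), lo=3 mid=4 ⇒ [7, 8, 1, 11, 5, 3, 2, 12]
5<11: swap(3,4), lo=4 mid=5 ⇒ [7, 8, 1, 5, 11, 3, 2, 12]
3<11: swap(4,5), lo=5 mid=6 ⇒ [7, 8, 1, 5, 3, 11, 2, 12]
2<11: swap(5,6), lo=6 mid=7 ⇒ [7, 8, 1, 5, 3, 2, 11, 12]
done. lo=6 hi=6; v=[7, 8, 1, 5, 3, 2, 11, 12]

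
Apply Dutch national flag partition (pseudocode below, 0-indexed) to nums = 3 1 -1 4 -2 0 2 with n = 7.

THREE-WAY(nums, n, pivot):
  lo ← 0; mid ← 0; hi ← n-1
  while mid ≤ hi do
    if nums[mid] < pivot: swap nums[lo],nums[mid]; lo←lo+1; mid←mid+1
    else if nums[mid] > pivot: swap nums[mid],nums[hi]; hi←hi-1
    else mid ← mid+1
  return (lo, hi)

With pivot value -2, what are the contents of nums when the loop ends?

lo=0 mid=0 hi=6
3>-2: swap(0,6), hi=5 ⇒ 2 1 -1 4 -2 0 3
2>-2: swap(0,5), hi=4 ⇒ 0 1 -1 4 -2 2 3
0>-2: swap(0,4), hi=3 ⇒ -2 1 -1 4 0 2 3
-2=-2: mid=1
1>-2: swap(1,3), hi=2 ⇒ -2 4 -1 1 0 2 3
4>-2: swap(1,2), hi=1 ⇒ -2 -1 4 1 0 2 3
-1>-2: swap(1,1), hi=0 ⇒ -2 -1 4 1 0 2 3
done. lo=0 hi=0; nums=-2 -1 4 1 0 2 3

-2 -1 4 1 0 2 3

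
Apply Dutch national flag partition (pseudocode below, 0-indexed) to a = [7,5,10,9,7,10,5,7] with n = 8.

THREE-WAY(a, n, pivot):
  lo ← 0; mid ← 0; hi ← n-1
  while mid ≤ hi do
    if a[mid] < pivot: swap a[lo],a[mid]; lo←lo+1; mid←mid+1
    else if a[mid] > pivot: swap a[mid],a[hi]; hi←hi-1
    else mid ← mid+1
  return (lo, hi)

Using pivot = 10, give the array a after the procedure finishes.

lo=0 mid=0 hi=7
7<10: swap(0,0), lo=1 mid=1 ⇒ [7,5,10,9,7,10,5,7]
5<10: swap(1,1), lo=2 mid=2 ⇒ [7,5,10,9,7,10,5,7]
10=10: mid=3
9<10: swap(2,3), lo=3 mid=4 ⇒ [7,5,9,10,7,10,5,7]
7<10: swap(3,4), lo=4 mid=5 ⇒ [7,5,9,7,10,10,5,7]
10=10: mid=6
5<10: swap(4,6), lo=5 mid=7 ⇒ [7,5,9,7,5,10,10,7]
7<10: swap(5,7), lo=6 mid=8 ⇒ [7,5,9,7,5,7,10,10]
done. lo=6 hi=7; a=[7,5,9,7,5,7,10,10]

[7,5,9,7,5,7,10,10]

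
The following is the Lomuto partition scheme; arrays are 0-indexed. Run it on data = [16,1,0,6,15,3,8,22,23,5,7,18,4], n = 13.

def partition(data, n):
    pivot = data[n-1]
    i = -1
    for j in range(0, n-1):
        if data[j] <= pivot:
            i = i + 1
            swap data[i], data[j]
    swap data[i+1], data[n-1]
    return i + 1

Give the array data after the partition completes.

[1,0,3,4,15,16,8,22,23,5,7,18,6]

pivot=4, i=-1
j=0: 16>4, skip
j=1: 1≤4, i=0, swap(0,1) ⇒ [1,16,0,6,15,3,8,22,23,5,7,18,4]
j=2: 0≤4, i=1, swap(1,2) ⇒ [1,0,16,6,15,3,8,22,23,5,7,18,4]
j=3: 6>4, skip
j=4: 15>4, skip
j=5: 3≤4, i=2, swap(2,5) ⇒ [1,0,3,6,15,16,8,22,23,5,7,18,4]
j=6: 8>4, skip
j=7: 22>4, skip
j=8: 23>4, skip
j=9: 5>4, skip
j=10: 7>4, skip
j=11: 18>4, skip
swap(3,12) ⇒ [1,0,3,4,15,16,8,22,23,5,7,18,6]; return 3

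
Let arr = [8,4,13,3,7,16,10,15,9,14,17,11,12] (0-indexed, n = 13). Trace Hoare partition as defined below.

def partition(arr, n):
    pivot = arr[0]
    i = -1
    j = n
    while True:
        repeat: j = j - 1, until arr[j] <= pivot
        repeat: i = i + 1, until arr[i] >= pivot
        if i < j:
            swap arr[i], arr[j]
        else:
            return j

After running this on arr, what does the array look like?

[7,4,3,13,8,16,10,15,9,14,17,11,12]

pivot=8
j stops at 4 (7), i stops at 0 (8); swap ⇒ [7,4,13,3,8,16,10,15,9,14,17,11,12]
j stops at 3 (3), i stops at 2 (13); swap ⇒ [7,4,3,13,8,16,10,15,9,14,17,11,12]
j stops at 2, i stops at 3; i≥j ⇒ return 2. arr=[7,4,3,13,8,16,10,15,9,14,17,11,12]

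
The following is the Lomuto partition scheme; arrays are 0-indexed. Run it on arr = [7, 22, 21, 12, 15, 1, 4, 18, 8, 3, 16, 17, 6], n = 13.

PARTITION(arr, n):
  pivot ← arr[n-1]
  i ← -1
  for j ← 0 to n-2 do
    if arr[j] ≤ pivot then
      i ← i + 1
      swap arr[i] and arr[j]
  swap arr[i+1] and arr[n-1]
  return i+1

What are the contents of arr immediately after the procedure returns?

pivot = arr[12] = 6; i = -1
j=0: arr[0]=7 > 6 → no swap
j=1: arr[1]=22 > 6 → no swap
j=2: arr[2]=21 > 6 → no swap
j=3: arr[3]=12 > 6 → no swap
j=4: arr[4]=15 > 6 → no swap
j=5: arr[5]=1 ≤ 6 → i=0, swap arr[0],arr[5] → [1, 22, 21, 12, 15, 7, 4, 18, 8, 3, 16, 17, 6]
j=6: arr[6]=4 ≤ 6 → i=1, swap arr[1],arr[6] → [1, 4, 21, 12, 15, 7, 22, 18, 8, 3, 16, 17, 6]
j=7: arr[7]=18 > 6 → no swap
j=8: arr[8]=8 > 6 → no swap
j=9: arr[9]=3 ≤ 6 → i=2, swap arr[2],arr[9] → [1, 4, 3, 12, 15, 7, 22, 18, 8, 21, 16, 17, 6]
j=10: arr[10]=16 > 6 → no swap
j=11: arr[11]=17 > 6 → no swap
final swap arr[3],arr[12] → [1, 4, 3, 6, 15, 7, 22, 18, 8, 21, 16, 17, 12]; return 3

[1, 4, 3, 6, 15, 7, 22, 18, 8, 21, 16, 17, 12]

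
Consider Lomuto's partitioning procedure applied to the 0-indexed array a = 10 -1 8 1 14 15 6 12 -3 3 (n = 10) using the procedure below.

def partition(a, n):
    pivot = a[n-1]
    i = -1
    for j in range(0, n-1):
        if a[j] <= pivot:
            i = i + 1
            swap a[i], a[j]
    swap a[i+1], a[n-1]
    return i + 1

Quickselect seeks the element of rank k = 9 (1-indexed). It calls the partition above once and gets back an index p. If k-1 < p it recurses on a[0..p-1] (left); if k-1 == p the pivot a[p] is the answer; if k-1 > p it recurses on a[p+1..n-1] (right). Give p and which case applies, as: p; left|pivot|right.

3; right

pivot=3, i=-1
j=0: 10>3, skip
j=1: -1≤3, i=0, swap(0,1) ⇒ -1 10 8 1 14 15 6 12 -3 3
j=2: 8>3, skip
j=3: 1≤3, i=1, swap(1,3) ⇒ -1 1 8 10 14 15 6 12 -3 3
j=4: 14>3, skip
j=5: 15>3, skip
j=6: 6>3, skip
j=7: 12>3, skip
j=8: -3≤3, i=2, swap(2,8) ⇒ -1 1 -3 10 14 15 6 12 8 3
swap(3,9) ⇒ -1 1 -3 3 14 15 6 12 8 10; return 3
p = 3; k-1 = 8 > 3 ⇒ right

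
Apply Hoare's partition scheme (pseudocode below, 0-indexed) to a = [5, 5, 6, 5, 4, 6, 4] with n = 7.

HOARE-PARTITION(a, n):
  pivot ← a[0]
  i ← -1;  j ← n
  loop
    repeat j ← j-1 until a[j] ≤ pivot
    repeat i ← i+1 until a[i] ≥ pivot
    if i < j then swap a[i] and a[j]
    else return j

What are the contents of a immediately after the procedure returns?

[4, 4, 5, 6, 5, 6, 5]

pivot=5
j stops at 6 (4), i stops at 0 (5); swap ⇒ [4, 5, 6, 5, 4, 6, 5]
j stops at 4 (4), i stops at 1 (5); swap ⇒ [4, 4, 6, 5, 5, 6, 5]
j stops at 3 (5), i stops at 2 (6); swap ⇒ [4, 4, 5, 6, 5, 6, 5]
j stops at 2, i stops at 3; i≥j ⇒ return 2. a=[4, 4, 5, 6, 5, 6, 5]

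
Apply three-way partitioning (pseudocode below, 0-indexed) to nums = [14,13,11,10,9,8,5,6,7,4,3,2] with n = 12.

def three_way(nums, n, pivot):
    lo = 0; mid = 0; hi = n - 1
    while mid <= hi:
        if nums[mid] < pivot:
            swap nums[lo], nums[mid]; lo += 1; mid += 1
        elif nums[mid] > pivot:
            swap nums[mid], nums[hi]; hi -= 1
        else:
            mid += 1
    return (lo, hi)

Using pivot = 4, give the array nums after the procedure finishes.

pivot = 4; lo=0, mid=0, hi=11
nums[mid]=14>4: swap nums[0],nums[11]; hi=10 → [2,13,11,10,9,8,5,6,7,4,3,14]
nums[mid]=2<4: swap nums[0],nums[0]; lo=1,mid=1 → [2,13,11,10,9,8,5,6,7,4,3,14]
nums[mid]=13>4: swap nums[1],nums[10]; hi=9 → [2,3,11,10,9,8,5,6,7,4,13,14]
nums[mid]=3<4: swap nums[1],nums[1]; lo=2,mid=2 → [2,3,11,10,9,8,5,6,7,4,13,14]
nums[mid]=11>4: swap nums[2],nums[9]; hi=8 → [2,3,4,10,9,8,5,6,7,11,13,14]
nums[mid]=4=4: mid=3
nums[mid]=10>4: swap nums[3],nums[8]; hi=7 → [2,3,4,7,9,8,5,6,10,11,13,14]
nums[mid]=7>4: swap nums[3],nums[7]; hi=6 → [2,3,4,6,9,8,5,7,10,11,13,14]
nums[mid]=6>4: swap nums[3],nums[6]; hi=5 → [2,3,4,5,9,8,6,7,10,11,13,14]
nums[mid]=5>4: swap nums[3],nums[5]; hi=4 → [2,3,4,8,9,5,6,7,10,11,13,14]
nums[mid]=8>4: swap nums[3],nums[4]; hi=3 → [2,3,4,9,8,5,6,7,10,11,13,14]
nums[mid]=9>4: swap nums[3],nums[3]; hi=2 → [2,3,4,9,8,5,6,7,10,11,13,14]
end: lo=2, hi=2; nums = [2,3,4,9,8,5,6,7,10,11,13,14]

[2,3,4,9,8,5,6,7,10,11,13,14]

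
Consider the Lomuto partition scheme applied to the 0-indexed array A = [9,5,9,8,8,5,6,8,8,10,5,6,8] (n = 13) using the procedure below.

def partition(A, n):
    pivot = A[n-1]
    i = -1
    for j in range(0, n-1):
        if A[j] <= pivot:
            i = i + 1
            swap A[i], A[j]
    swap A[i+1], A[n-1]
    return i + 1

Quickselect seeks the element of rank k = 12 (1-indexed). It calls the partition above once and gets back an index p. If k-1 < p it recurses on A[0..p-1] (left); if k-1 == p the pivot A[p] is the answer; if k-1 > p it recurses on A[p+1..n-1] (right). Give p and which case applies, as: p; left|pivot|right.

pivot = A[12] = 8; i = -1
j=0: A[0]=9 > 8 → no swap
j=1: A[1]=5 ≤ 8 → i=0, swap A[0],A[1] → [5,9,9,8,8,5,6,8,8,10,5,6,8]
j=2: A[2]=9 > 8 → no swap
j=3: A[3]=8 ≤ 8 → i=1, swap A[1],A[3] → [5,8,9,9,8,5,6,8,8,10,5,6,8]
j=4: A[4]=8 ≤ 8 → i=2, swap A[2],A[4] → [5,8,8,9,9,5,6,8,8,10,5,6,8]
j=5: A[5]=5 ≤ 8 → i=3, swap A[3],A[5] → [5,8,8,5,9,9,6,8,8,10,5,6,8]
j=6: A[6]=6 ≤ 8 → i=4, swap A[4],A[6] → [5,8,8,5,6,9,9,8,8,10,5,6,8]
j=7: A[7]=8 ≤ 8 → i=5, swap A[5],A[7] → [5,8,8,5,6,8,9,9,8,10,5,6,8]
j=8: A[8]=8 ≤ 8 → i=6, swap A[6],A[8] → [5,8,8,5,6,8,8,9,9,10,5,6,8]
j=9: A[9]=10 > 8 → no swap
j=10: A[10]=5 ≤ 8 → i=7, swap A[7],A[10] → [5,8,8,5,6,8,8,5,9,10,9,6,8]
j=11: A[11]=6 ≤ 8 → i=8, swap A[8],A[11] → [5,8,8,5,6,8,8,5,6,10,9,9,8]
final swap A[9],A[12] → [5,8,8,5,6,8,8,5,6,8,9,9,10]; return 9
p = 9; k-1 = 11 > 9 ⇒ right

9; right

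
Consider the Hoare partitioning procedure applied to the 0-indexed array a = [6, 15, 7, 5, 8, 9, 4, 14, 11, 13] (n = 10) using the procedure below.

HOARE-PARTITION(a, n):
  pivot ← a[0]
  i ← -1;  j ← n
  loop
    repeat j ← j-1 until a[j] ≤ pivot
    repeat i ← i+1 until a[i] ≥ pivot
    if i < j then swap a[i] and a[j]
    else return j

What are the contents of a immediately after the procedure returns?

[4, 5, 7, 15, 8, 9, 6, 14, 11, 13]

pivot = a[0] = 6; i = -1, j = 10
j→6 (a[6]=4≤6), i→0 (a[0]=6≥6); i<j, swap → [4, 15, 7, 5, 8, 9, 6, 14, 11, 13]
j→3 (a[3]=5≤6), i→1 (a[1]=15≥6); i<j, swap → [4, 5, 7, 15, 8, 9, 6, 14, 11, 13]
j→1, i→2; i≥j, return j=1. a = [4, 5, 7, 15, 8, 9, 6, 14, 11, 13]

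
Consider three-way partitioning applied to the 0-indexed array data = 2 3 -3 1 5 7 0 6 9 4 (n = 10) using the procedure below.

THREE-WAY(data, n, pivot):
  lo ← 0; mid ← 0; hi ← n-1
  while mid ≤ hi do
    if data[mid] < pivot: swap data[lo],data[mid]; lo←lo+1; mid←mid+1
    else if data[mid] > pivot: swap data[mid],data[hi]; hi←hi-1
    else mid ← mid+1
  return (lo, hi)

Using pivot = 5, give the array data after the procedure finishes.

2 3 -3 1 4 0 5 9 6 7

pivot = 5; lo=0, mid=0, hi=9
data[mid]=2<5: swap data[0],data[0]; lo=1,mid=1 → 2 3 -3 1 5 7 0 6 9 4
data[mid]=3<5: swap data[1],data[1]; lo=2,mid=2 → 2 3 -3 1 5 7 0 6 9 4
data[mid]=-3<5: swap data[2],data[2]; lo=3,mid=3 → 2 3 -3 1 5 7 0 6 9 4
data[mid]=1<5: swap data[3],data[3]; lo=4,mid=4 → 2 3 -3 1 5 7 0 6 9 4
data[mid]=5=5: mid=5
data[mid]=7>5: swap data[5],data[9]; hi=8 → 2 3 -3 1 5 4 0 6 9 7
data[mid]=4<5: swap data[4],data[5]; lo=5,mid=6 → 2 3 -3 1 4 5 0 6 9 7
data[mid]=0<5: swap data[5],data[6]; lo=6,mid=7 → 2 3 -3 1 4 0 5 6 9 7
data[mid]=6>5: swap data[7],data[8]; hi=7 → 2 3 -3 1 4 0 5 9 6 7
data[mid]=9>5: swap data[7],data[7]; hi=6 → 2 3 -3 1 4 0 5 9 6 7
end: lo=6, hi=6; data = 2 3 -3 1 4 0 5 9 6 7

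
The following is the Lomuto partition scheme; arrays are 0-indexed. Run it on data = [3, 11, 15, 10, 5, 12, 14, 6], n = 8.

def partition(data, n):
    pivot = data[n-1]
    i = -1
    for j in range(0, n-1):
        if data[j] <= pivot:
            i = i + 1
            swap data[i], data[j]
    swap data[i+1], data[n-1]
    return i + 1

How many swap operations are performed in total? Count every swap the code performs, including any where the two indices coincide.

pivot=6, i=-1
j=0: 3≤6, i=0, swap(0,0) ⇒ [3, 11, 15, 10, 5, 12, 14, 6]
j=1: 11>6, skip
j=2: 15>6, skip
j=3: 10>6, skip
j=4: 5≤6, i=1, swap(1,4) ⇒ [3, 5, 15, 10, 11, 12, 14, 6]
j=5: 12>6, skip
j=6: 14>6, skip
swap(2,7) ⇒ [3, 5, 6, 10, 11, 12, 14, 15]; return 2

3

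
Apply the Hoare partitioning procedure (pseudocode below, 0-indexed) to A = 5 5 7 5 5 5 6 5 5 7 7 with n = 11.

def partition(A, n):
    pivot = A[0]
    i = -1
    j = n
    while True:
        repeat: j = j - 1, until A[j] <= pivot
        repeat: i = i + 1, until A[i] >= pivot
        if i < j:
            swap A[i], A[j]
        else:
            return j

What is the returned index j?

3

pivot = A[0] = 5; i = -1, j = 11
j→8 (A[8]=5≤5), i→0 (A[0]=5≥5); i<j, swap → 5 5 7 5 5 5 6 5 5 7 7
j→7 (A[7]=5≤5), i→1 (A[1]=5≥5); i<j, swap → 5 5 7 5 5 5 6 5 5 7 7
j→5 (A[5]=5≤5), i→2 (A[2]=7≥5); i<j, swap → 5 5 5 5 5 7 6 5 5 7 7
j→4 (A[4]=5≤5), i→3 (A[3]=5≥5); i<j, swap → 5 5 5 5 5 7 6 5 5 7 7
j→3, i→4; i≥j, return j=3. A = 5 5 5 5 5 7 6 5 5 7 7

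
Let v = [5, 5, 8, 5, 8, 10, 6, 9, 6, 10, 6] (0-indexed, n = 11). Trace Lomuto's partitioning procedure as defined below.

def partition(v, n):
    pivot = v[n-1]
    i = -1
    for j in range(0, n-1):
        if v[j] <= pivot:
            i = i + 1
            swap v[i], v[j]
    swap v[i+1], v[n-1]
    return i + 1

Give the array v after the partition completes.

pivot = v[10] = 6; i = -1
j=0: v[0]=5 ≤ 6 → i=0, swap v[0],v[0] (no change) → [5, 5, 8, 5, 8, 10, 6, 9, 6, 10, 6]
j=1: v[1]=5 ≤ 6 → i=1, swap v[1],v[1] (no change) → [5, 5, 8, 5, 8, 10, 6, 9, 6, 10, 6]
j=2: v[2]=8 > 6 → no swap
j=3: v[3]=5 ≤ 6 → i=2, swap v[2],v[3] → [5, 5, 5, 8, 8, 10, 6, 9, 6, 10, 6]
j=4: v[4]=8 > 6 → no swap
j=5: v[5]=10 > 6 → no swap
j=6: v[6]=6 ≤ 6 → i=3, swap v[3],v[6] → [5, 5, 5, 6, 8, 10, 8, 9, 6, 10, 6]
j=7: v[7]=9 > 6 → no swap
j=8: v[8]=6 ≤ 6 → i=4, swap v[4],v[8] → [5, 5, 5, 6, 6, 10, 8, 9, 8, 10, 6]
j=9: v[9]=10 > 6 → no swap
final swap v[5],v[10] → [5, 5, 5, 6, 6, 6, 8, 9, 8, 10, 10]; return 5

[5, 5, 5, 6, 6, 6, 8, 9, 8, 10, 10]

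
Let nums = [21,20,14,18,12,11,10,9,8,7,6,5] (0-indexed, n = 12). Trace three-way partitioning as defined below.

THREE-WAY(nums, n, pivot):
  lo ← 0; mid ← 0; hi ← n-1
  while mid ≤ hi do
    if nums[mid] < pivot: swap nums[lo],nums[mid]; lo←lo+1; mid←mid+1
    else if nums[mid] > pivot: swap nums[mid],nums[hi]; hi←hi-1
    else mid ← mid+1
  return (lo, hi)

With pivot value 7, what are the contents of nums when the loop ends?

[5,6,7,12,11,10,9,8,18,14,20,21]

pivot = 7; lo=0, mid=0, hi=11
nums[mid]=21>7: swap nums[0],nums[11]; hi=10 → [5,20,14,18,12,11,10,9,8,7,6,21]
nums[mid]=5<7: swap nums[0],nums[0]; lo=1,mid=1 → [5,20,14,18,12,11,10,9,8,7,6,21]
nums[mid]=20>7: swap nums[1],nums[10]; hi=9 → [5,6,14,18,12,11,10,9,8,7,20,21]
nums[mid]=6<7: swap nums[1],nums[1]; lo=2,mid=2 → [5,6,14,18,12,11,10,9,8,7,20,21]
nums[mid]=14>7: swap nums[2],nums[9]; hi=8 → [5,6,7,18,12,11,10,9,8,14,20,21]
nums[mid]=7=7: mid=3
nums[mid]=18>7: swap nums[3],nums[8]; hi=7 → [5,6,7,8,12,11,10,9,18,14,20,21]
nums[mid]=8>7: swap nums[3],nums[7]; hi=6 → [5,6,7,9,12,11,10,8,18,14,20,21]
nums[mid]=9>7: swap nums[3],nums[6]; hi=5 → [5,6,7,10,12,11,9,8,18,14,20,21]
nums[mid]=10>7: swap nums[3],nums[5]; hi=4 → [5,6,7,11,12,10,9,8,18,14,20,21]
nums[mid]=11>7: swap nums[3],nums[4]; hi=3 → [5,6,7,12,11,10,9,8,18,14,20,21]
nums[mid]=12>7: swap nums[3],nums[3]; hi=2 → [5,6,7,12,11,10,9,8,18,14,20,21]
end: lo=2, hi=2; nums = [5,6,7,12,11,10,9,8,18,14,20,21]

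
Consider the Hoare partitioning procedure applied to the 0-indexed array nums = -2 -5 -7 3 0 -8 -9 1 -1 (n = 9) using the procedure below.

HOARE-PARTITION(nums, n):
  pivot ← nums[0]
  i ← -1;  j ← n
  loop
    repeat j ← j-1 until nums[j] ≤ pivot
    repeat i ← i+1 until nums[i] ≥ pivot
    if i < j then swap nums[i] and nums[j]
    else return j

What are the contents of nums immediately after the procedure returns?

-9 -5 -7 -8 0 3 -2 1 -1

pivot = nums[0] = -2; i = -1, j = 9
j→6 (nums[6]=-9≤-2), i→0 (nums[0]=-2≥-2); i<j, swap → -9 -5 -7 3 0 -8 -2 1 -1
j→5 (nums[5]=-8≤-2), i→3 (nums[3]=3≥-2); i<j, swap → -9 -5 -7 -8 0 3 -2 1 -1
j→3, i→4; i≥j, return j=3. nums = -9 -5 -7 -8 0 3 -2 1 -1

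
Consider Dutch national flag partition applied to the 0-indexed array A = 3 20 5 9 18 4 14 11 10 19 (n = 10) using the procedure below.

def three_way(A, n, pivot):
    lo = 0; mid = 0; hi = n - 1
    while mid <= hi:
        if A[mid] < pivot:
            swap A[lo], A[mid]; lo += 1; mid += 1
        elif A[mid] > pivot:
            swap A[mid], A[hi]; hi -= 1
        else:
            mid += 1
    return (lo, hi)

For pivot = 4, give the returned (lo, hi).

pivot = 4; lo=0, mid=0, hi=9
A[mid]=3<4: swap A[0],A[0]; lo=1,mid=1 → 3 20 5 9 18 4 14 11 10 19
A[mid]=20>4: swap A[1],A[9]; hi=8 → 3 19 5 9 18 4 14 11 10 20
A[mid]=19>4: swap A[1],A[8]; hi=7 → 3 10 5 9 18 4 14 11 19 20
A[mid]=10>4: swap A[1],A[7]; hi=6 → 3 11 5 9 18 4 14 10 19 20
A[mid]=11>4: swap A[1],A[6]; hi=5 → 3 14 5 9 18 4 11 10 19 20
A[mid]=14>4: swap A[1],A[5]; hi=4 → 3 4 5 9 18 14 11 10 19 20
A[mid]=4=4: mid=2
A[mid]=5>4: swap A[2],A[4]; hi=3 → 3 4 18 9 5 14 11 10 19 20
A[mid]=18>4: swap A[2],A[3]; hi=2 → 3 4 9 18 5 14 11 10 19 20
A[mid]=9>4: swap A[2],A[2]; hi=1 → 3 4 9 18 5 14 11 10 19 20
end: lo=1, hi=1; A = 3 4 9 18 5 14 11 10 19 20

(1, 1)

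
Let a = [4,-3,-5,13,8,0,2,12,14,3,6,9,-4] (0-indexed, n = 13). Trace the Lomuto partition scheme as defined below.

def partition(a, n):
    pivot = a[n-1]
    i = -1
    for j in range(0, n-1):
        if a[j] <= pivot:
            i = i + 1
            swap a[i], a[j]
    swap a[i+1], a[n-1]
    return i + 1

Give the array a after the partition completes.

pivot=-4, i=-1
j=0: 4>-4, skip
j=1: -3>-4, skip
j=2: -5≤-4, i=0, swap(0,2) ⇒ [-5,-3,4,13,8,0,2,12,14,3,6,9,-4]
j=3: 13>-4, skip
j=4: 8>-4, skip
j=5: 0>-4, skip
j=6: 2>-4, skip
j=7: 12>-4, skip
j=8: 14>-4, skip
j=9: 3>-4, skip
j=10: 6>-4, skip
j=11: 9>-4, skip
swap(1,12) ⇒ [-5,-4,4,13,8,0,2,12,14,3,6,9,-3]; return 1

[-5,-4,4,13,8,0,2,12,14,3,6,9,-3]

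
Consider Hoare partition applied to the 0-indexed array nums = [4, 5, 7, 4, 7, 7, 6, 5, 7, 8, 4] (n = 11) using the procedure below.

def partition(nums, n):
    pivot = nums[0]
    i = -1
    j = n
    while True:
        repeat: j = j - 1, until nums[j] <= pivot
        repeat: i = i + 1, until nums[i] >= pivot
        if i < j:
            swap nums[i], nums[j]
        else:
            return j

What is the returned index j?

1

pivot = nums[0] = 4; i = -1, j = 11
j→10 (nums[10]=4≤4), i→0 (nums[0]=4≥4); i<j, swap → [4, 5, 7, 4, 7, 7, 6, 5, 7, 8, 4]
j→3 (nums[3]=4≤4), i→1 (nums[1]=5≥4); i<j, swap → [4, 4, 7, 5, 7, 7, 6, 5, 7, 8, 4]
j→1, i→2; i≥j, return j=1. nums = [4, 4, 7, 5, 7, 7, 6, 5, 7, 8, 4]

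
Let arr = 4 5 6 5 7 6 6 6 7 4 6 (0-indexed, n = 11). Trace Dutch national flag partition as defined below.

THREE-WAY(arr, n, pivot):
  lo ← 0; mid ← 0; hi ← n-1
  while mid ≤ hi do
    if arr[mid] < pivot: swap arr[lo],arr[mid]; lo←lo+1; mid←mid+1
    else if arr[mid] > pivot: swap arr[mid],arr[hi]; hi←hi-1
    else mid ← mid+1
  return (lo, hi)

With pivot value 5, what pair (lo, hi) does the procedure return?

(2, 3)

lo=0 mid=0 hi=10
4<5: swap(0,0), lo=1 mid=1 ⇒ 4 5 6 5 7 6 6 6 7 4 6
5=5: mid=2
6>5: swap(2,10), hi=9 ⇒ 4 5 6 5 7 6 6 6 7 4 6
6>5: swap(2,9), hi=8 ⇒ 4 5 4 5 7 6 6 6 7 6 6
4<5: swap(1,2), lo=2 mid=3 ⇒ 4 4 5 5 7 6 6 6 7 6 6
5=5: mid=4
7>5: swap(4,8), hi=7 ⇒ 4 4 5 5 7 6 6 6 7 6 6
7>5: swap(4,7), hi=6 ⇒ 4 4 5 5 6 6 6 7 7 6 6
6>5: swap(4,6), hi=5 ⇒ 4 4 5 5 6 6 6 7 7 6 6
6>5: swap(4,5), hi=4 ⇒ 4 4 5 5 6 6 6 7 7 6 6
6>5: swap(4,4), hi=3 ⇒ 4 4 5 5 6 6 6 7 7 6 6
done. lo=2 hi=3; arr=4 4 5 5 6 6 6 7 7 6 6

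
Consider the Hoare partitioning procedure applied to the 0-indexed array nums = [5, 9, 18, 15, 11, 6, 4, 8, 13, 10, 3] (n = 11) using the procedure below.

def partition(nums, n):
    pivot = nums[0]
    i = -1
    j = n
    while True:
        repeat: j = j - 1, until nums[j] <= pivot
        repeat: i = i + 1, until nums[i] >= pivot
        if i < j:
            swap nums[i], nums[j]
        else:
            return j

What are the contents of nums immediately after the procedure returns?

[3, 4, 18, 15, 11, 6, 9, 8, 13, 10, 5]

pivot = nums[0] = 5; i = -1, j = 11
j→10 (nums[10]=3≤5), i→0 (nums[0]=5≥5); i<j, swap → [3, 9, 18, 15, 11, 6, 4, 8, 13, 10, 5]
j→6 (nums[6]=4≤5), i→1 (nums[1]=9≥5); i<j, swap → [3, 4, 18, 15, 11, 6, 9, 8, 13, 10, 5]
j→1, i→2; i≥j, return j=1. nums = [3, 4, 18, 15, 11, 6, 9, 8, 13, 10, 5]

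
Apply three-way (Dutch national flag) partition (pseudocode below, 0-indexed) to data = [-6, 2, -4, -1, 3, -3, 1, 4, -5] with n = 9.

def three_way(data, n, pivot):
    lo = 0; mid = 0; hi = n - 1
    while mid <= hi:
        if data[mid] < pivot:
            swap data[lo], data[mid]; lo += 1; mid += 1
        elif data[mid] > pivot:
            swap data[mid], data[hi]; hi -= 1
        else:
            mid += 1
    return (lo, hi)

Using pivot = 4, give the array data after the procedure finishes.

[-6, 2, -4, -1, 3, -3, 1, -5, 4]

pivot = 4; lo=0, mid=0, hi=8
data[mid]=-6<4: swap data[0],data[0]; lo=1,mid=1 → [-6, 2, -4, -1, 3, -3, 1, 4, -5]
data[mid]=2<4: swap data[1],data[1]; lo=2,mid=2 → [-6, 2, -4, -1, 3, -3, 1, 4, -5]
data[mid]=-4<4: swap data[2],data[2]; lo=3,mid=3 → [-6, 2, -4, -1, 3, -3, 1, 4, -5]
data[mid]=-1<4: swap data[3],data[3]; lo=4,mid=4 → [-6, 2, -4, -1, 3, -3, 1, 4, -5]
data[mid]=3<4: swap data[4],data[4]; lo=5,mid=5 → [-6, 2, -4, -1, 3, -3, 1, 4, -5]
data[mid]=-3<4: swap data[5],data[5]; lo=6,mid=6 → [-6, 2, -4, -1, 3, -3, 1, 4, -5]
data[mid]=1<4: swap data[6],data[6]; lo=7,mid=7 → [-6, 2, -4, -1, 3, -3, 1, 4, -5]
data[mid]=4=4: mid=8
data[mid]=-5<4: swap data[7],data[8]; lo=8,mid=9 → [-6, 2, -4, -1, 3, -3, 1, -5, 4]
end: lo=8, hi=8; data = [-6, 2, -4, -1, 3, -3, 1, -5, 4]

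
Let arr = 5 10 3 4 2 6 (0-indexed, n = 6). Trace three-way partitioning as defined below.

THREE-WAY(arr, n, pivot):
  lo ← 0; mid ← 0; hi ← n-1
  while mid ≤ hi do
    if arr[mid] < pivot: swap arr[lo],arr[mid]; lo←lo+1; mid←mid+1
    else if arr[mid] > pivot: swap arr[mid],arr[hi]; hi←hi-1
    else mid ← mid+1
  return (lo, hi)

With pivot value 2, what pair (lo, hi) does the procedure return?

lo=0 mid=0 hi=5
5>2: swap(0,5), hi=4 ⇒ 6 10 3 4 2 5
6>2: swap(0,4), hi=3 ⇒ 2 10 3 4 6 5
2=2: mid=1
10>2: swap(1,3), hi=2 ⇒ 2 4 3 10 6 5
4>2: swap(1,2), hi=1 ⇒ 2 3 4 10 6 5
3>2: swap(1,1), hi=0 ⇒ 2 3 4 10 6 5
done. lo=0 hi=0; arr=2 3 4 10 6 5

(0, 0)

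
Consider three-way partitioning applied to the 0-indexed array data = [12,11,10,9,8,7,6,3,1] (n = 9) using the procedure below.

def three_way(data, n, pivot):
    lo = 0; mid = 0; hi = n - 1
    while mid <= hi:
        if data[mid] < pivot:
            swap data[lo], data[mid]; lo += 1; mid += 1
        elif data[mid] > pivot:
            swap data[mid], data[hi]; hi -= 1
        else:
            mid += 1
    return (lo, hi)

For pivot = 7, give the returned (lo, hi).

(3, 3)

pivot = 7; lo=0, mid=0, hi=8
data[mid]=12>7: swap data[0],data[8]; hi=7 → [1,11,10,9,8,7,6,3,12]
data[mid]=1<7: swap data[0],data[0]; lo=1,mid=1 → [1,11,10,9,8,7,6,3,12]
data[mid]=11>7: swap data[1],data[7]; hi=6 → [1,3,10,9,8,7,6,11,12]
data[mid]=3<7: swap data[1],data[1]; lo=2,mid=2 → [1,3,10,9,8,7,6,11,12]
data[mid]=10>7: swap data[2],data[6]; hi=5 → [1,3,6,9,8,7,10,11,12]
data[mid]=6<7: swap data[2],data[2]; lo=3,mid=3 → [1,3,6,9,8,7,10,11,12]
data[mid]=9>7: swap data[3],data[5]; hi=4 → [1,3,6,7,8,9,10,11,12]
data[mid]=7=7: mid=4
data[mid]=8>7: swap data[4],data[4]; hi=3 → [1,3,6,7,8,9,10,11,12]
end: lo=3, hi=3; data = [1,3,6,7,8,9,10,11,12]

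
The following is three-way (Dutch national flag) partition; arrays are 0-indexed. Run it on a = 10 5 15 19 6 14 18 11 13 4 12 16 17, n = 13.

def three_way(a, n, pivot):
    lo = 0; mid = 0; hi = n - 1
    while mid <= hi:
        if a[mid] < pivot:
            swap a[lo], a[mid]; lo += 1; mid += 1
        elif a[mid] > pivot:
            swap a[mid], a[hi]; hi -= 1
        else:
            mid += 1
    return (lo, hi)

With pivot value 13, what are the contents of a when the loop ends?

lo=0 mid=0 hi=12
10<13: swap(0,0), lo=1 mid=1 ⇒ 10 5 15 19 6 14 18 11 13 4 12 16 17
5<13: swap(1,1), lo=2 mid=2 ⇒ 10 5 15 19 6 14 18 11 13 4 12 16 17
15>13: swap(2,12), hi=11 ⇒ 10 5 17 19 6 14 18 11 13 4 12 16 15
17>13: swap(2,11), hi=10 ⇒ 10 5 16 19 6 14 18 11 13 4 12 17 15
16>13: swap(2,10), hi=9 ⇒ 10 5 12 19 6 14 18 11 13 4 16 17 15
12<13: swap(2,2), lo=3 mid=3 ⇒ 10 5 12 19 6 14 18 11 13 4 16 17 15
19>13: swap(3,9), hi=8 ⇒ 10 5 12 4 6 14 18 11 13 19 16 17 15
4<13: swap(3,3), lo=4 mid=4 ⇒ 10 5 12 4 6 14 18 11 13 19 16 17 15
6<13: swap(4,4), lo=5 mid=5 ⇒ 10 5 12 4 6 14 18 11 13 19 16 17 15
14>13: swap(5,8), hi=7 ⇒ 10 5 12 4 6 13 18 11 14 19 16 17 15
13=13: mid=6
18>13: swap(6,7), hi=6 ⇒ 10 5 12 4 6 13 11 18 14 19 16 17 15
11<13: swap(5,6), lo=6 mid=7 ⇒ 10 5 12 4 6 11 13 18 14 19 16 17 15
done. lo=6 hi=6; a=10 5 12 4 6 11 13 18 14 19 16 17 15

10 5 12 4 6 11 13 18 14 19 16 17 15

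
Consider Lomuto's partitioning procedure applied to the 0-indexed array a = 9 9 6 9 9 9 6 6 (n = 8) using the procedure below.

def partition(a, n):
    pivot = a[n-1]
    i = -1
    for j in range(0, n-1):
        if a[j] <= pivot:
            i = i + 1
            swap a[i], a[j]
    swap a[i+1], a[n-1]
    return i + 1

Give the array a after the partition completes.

pivot = a[7] = 6; i = -1
j=0: a[0]=9 > 6 → no swap
j=1: a[1]=9 > 6 → no swap
j=2: a[2]=6 ≤ 6 → i=0, swap a[0],a[2] → 6 9 9 9 9 9 6 6
j=3: a[3]=9 > 6 → no swap
j=4: a[4]=9 > 6 → no swap
j=5: a[5]=9 > 6 → no swap
j=6: a[6]=6 ≤ 6 → i=1, swap a[1],a[6] → 6 6 9 9 9 9 9 6
final swap a[2],a[7] → 6 6 6 9 9 9 9 9; return 2

6 6 6 9 9 9 9 9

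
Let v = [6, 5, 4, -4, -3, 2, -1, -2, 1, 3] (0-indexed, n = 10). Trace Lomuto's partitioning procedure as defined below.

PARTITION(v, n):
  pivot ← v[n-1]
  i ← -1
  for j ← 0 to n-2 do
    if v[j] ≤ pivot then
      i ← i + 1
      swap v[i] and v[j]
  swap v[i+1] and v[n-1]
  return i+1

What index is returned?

6

pivot=3, i=-1
j=0: 6>3, skip
j=1: 5>3, skip
j=2: 4>3, skip
j=3: -4≤3, i=0, swap(0,3) ⇒ [-4, 5, 4, 6, -3, 2, -1, -2, 1, 3]
j=4: -3≤3, i=1, swap(1,4) ⇒ [-4, -3, 4, 6, 5, 2, -1, -2, 1, 3]
j=5: 2≤3, i=2, swap(2,5) ⇒ [-4, -3, 2, 6, 5, 4, -1, -2, 1, 3]
j=6: -1≤3, i=3, swap(3,6) ⇒ [-4, -3, 2, -1, 5, 4, 6, -2, 1, 3]
j=7: -2≤3, i=4, swap(4,7) ⇒ [-4, -3, 2, -1, -2, 4, 6, 5, 1, 3]
j=8: 1≤3, i=5, swap(5,8) ⇒ [-4, -3, 2, -1, -2, 1, 6, 5, 4, 3]
swap(6,9) ⇒ [-4, -3, 2, -1, -2, 1, 3, 5, 4, 6]; return 6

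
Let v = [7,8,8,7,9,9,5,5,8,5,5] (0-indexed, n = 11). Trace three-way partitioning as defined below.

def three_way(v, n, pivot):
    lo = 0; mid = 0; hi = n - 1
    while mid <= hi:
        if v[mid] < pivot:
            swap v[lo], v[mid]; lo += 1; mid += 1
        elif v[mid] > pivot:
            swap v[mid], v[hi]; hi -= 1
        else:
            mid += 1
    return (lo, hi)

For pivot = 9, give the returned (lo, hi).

(9, 10)

pivot = 9; lo=0, mid=0, hi=10
v[mid]=7<9: swap v[0],v[0]; lo=1,mid=1 → [7,8,8,7,9,9,5,5,8,5,5]
v[mid]=8<9: swap v[1],v[1]; lo=2,mid=2 → [7,8,8,7,9,9,5,5,8,5,5]
v[mid]=8<9: swap v[2],v[2]; lo=3,mid=3 → [7,8,8,7,9,9,5,5,8,5,5]
v[mid]=7<9: swap v[3],v[3]; lo=4,mid=4 → [7,8,8,7,9,9,5,5,8,5,5]
v[mid]=9=9: mid=5
v[mid]=9=9: mid=6
v[mid]=5<9: swap v[4],v[6]; lo=5,mid=7 → [7,8,8,7,5,9,9,5,8,5,5]
v[mid]=5<9: swap v[5],v[7]; lo=6,mid=8 → [7,8,8,7,5,5,9,9,8,5,5]
v[mid]=8<9: swap v[6],v[8]; lo=7,mid=9 → [7,8,8,7,5,5,8,9,9,5,5]
v[mid]=5<9: swap v[7],v[9]; lo=8,mid=10 → [7,8,8,7,5,5,8,5,9,9,5]
v[mid]=5<9: swap v[8],v[10]; lo=9,mid=11 → [7,8,8,7,5,5,8,5,5,9,9]
end: lo=9, hi=10; v = [7,8,8,7,5,5,8,5,5,9,9]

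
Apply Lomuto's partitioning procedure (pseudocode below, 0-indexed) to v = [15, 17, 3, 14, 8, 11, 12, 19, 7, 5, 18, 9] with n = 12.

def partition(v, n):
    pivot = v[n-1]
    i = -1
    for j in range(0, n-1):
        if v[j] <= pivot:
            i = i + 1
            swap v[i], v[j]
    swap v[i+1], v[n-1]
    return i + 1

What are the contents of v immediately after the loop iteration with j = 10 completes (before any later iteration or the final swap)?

pivot = v[11] = 9; i = -1
j=0: v[0]=15 > 9 → no swap
j=1: v[1]=17 > 9 → no swap
j=2: v[2]=3 ≤ 9 → i=0, swap v[0],v[2] → [3, 17, 15, 14, 8, 11, 12, 19, 7, 5, 18, 9]
j=3: v[3]=14 > 9 → no swap
j=4: v[4]=8 ≤ 9 → i=1, swap v[1],v[4] → [3, 8, 15, 14, 17, 11, 12, 19, 7, 5, 18, 9]
j=5: v[5]=11 > 9 → no swap
j=6: v[6]=12 > 9 → no swap
j=7: v[7]=19 > 9 → no swap
j=8: v[8]=7 ≤ 9 → i=2, swap v[2],v[8] → [3, 8, 7, 14, 17, 11, 12, 19, 15, 5, 18, 9]
j=9: v[9]=5 ≤ 9 → i=3, swap v[3],v[9] → [3, 8, 7, 5, 17, 11, 12, 19, 15, 14, 18, 9]
j=10: v[10]=18 > 9 → no swap
(after j=10) v = [3, 8, 7, 5, 17, 11, 12, 19, 15, 14, 18, 9]

[3, 8, 7, 5, 17, 11, 12, 19, 15, 14, 18, 9]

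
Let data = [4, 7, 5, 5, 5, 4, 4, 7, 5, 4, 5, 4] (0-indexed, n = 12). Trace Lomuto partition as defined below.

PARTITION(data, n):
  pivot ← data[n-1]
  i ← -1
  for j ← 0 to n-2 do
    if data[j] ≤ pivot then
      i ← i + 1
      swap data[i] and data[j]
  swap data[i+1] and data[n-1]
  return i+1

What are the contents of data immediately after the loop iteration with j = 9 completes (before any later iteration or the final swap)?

pivot = data[11] = 4; i = -1
j=0: data[0]=4 ≤ 4 → i=0, swap data[0],data[0] (no change) → [4, 7, 5, 5, 5, 4, 4, 7, 5, 4, 5, 4]
j=1: data[1]=7 > 4 → no swap
j=2: data[2]=5 > 4 → no swap
j=3: data[3]=5 > 4 → no swap
j=4: data[4]=5 > 4 → no swap
j=5: data[5]=4 ≤ 4 → i=1, swap data[1],data[5] → [4, 4, 5, 5, 5, 7, 4, 7, 5, 4, 5, 4]
j=6: data[6]=4 ≤ 4 → i=2, swap data[2],data[6] → [4, 4, 4, 5, 5, 7, 5, 7, 5, 4, 5, 4]
j=7: data[7]=7 > 4 → no swap
j=8: data[8]=5 > 4 → no swap
j=9: data[9]=4 ≤ 4 → i=3, swap data[3],data[9] → [4, 4, 4, 4, 5, 7, 5, 7, 5, 5, 5, 4]
(after j=9) data = [4, 4, 4, 4, 5, 7, 5, 7, 5, 5, 5, 4]

[4, 4, 4, 4, 5, 7, 5, 7, 5, 5, 5, 4]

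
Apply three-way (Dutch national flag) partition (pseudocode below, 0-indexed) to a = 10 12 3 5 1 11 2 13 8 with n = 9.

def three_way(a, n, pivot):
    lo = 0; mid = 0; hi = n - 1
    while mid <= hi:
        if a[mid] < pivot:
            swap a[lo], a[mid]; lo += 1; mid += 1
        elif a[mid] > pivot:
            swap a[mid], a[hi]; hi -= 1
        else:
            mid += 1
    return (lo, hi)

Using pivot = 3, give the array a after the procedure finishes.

2 1 3 5 11 12 13 8 10

pivot = 3; lo=0, mid=0, hi=8
a[mid]=10>3: swap a[0],a[8]; hi=7 → 8 12 3 5 1 11 2 13 10
a[mid]=8>3: swap a[0],a[7]; hi=6 → 13 12 3 5 1 11 2 8 10
a[mid]=13>3: swap a[0],a[6]; hi=5 → 2 12 3 5 1 11 13 8 10
a[mid]=2<3: swap a[0],a[0]; lo=1,mid=1 → 2 12 3 5 1 11 13 8 10
a[mid]=12>3: swap a[1],a[5]; hi=4 → 2 11 3 5 1 12 13 8 10
a[mid]=11>3: swap a[1],a[4]; hi=3 → 2 1 3 5 11 12 13 8 10
a[mid]=1<3: swap a[1],a[1]; lo=2,mid=2 → 2 1 3 5 11 12 13 8 10
a[mid]=3=3: mid=3
a[mid]=5>3: swap a[3],a[3]; hi=2 → 2 1 3 5 11 12 13 8 10
end: lo=2, hi=2; a = 2 1 3 5 11 12 13 8 10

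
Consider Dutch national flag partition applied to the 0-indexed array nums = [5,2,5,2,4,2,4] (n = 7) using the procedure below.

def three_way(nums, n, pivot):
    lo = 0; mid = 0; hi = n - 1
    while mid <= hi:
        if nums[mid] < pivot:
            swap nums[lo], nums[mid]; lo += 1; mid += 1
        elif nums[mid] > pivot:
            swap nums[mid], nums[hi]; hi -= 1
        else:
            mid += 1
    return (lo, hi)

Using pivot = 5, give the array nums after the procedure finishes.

[2,2,4,2,4,5,5]

pivot = 5; lo=0, mid=0, hi=6
nums[mid]=5=5: mid=1
nums[mid]=2<5: swap nums[0],nums[1]; lo=1,mid=2 → [2,5,5,2,4,2,4]
nums[mid]=5=5: mid=3
nums[mid]=2<5: swap nums[1],nums[3]; lo=2,mid=4 → [2,2,5,5,4,2,4]
nums[mid]=4<5: swap nums[2],nums[4]; lo=3,mid=5 → [2,2,4,5,5,2,4]
nums[mid]=2<5: swap nums[3],nums[5]; lo=4,mid=6 → [2,2,4,2,5,5,4]
nums[mid]=4<5: swap nums[4],nums[6]; lo=5,mid=7 → [2,2,4,2,4,5,5]
end: lo=5, hi=6; nums = [2,2,4,2,4,5,5]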